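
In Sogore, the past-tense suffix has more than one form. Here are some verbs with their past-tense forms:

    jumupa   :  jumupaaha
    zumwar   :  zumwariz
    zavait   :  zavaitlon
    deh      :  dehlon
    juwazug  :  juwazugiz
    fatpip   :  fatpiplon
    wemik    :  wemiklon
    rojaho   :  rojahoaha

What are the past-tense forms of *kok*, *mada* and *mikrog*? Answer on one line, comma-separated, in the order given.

The pattern is voicing of the final sound: -lon when the stem ends in a voiceless consonant (*zavait*, *deh*, *fatpip*, *wemik*); -iz when the stem ends in a voiced consonant (*zumwar*, *juwazug*); -aha when the stem ends in a vowel (*jumupa*, *rojaho*).
The final sound of *kok* is /k/, which is a voiceless consonant, so the suffix is -lon, giving *koklon*.
*mada* — final sound /a/ (a vowel) → -aha → *madaaha*.
Since the final sound of *mikrog* is /g/ (a voiced consonant), it takes -iz, giving *mikrogiz*.

koklon, madaaha, mikrogiz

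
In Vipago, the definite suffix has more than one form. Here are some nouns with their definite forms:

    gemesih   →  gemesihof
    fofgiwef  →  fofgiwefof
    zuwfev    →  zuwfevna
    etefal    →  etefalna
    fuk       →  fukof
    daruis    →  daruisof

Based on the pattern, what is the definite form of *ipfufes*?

ipfufesof

The alternation tracks the final consonant of the stem — -of when the stem ends in a voiceless consonant (*gemesih*, *fofgiwef*, *fuk*, *daruis*); -na when the stem ends in a voiced consonant (*zuwfev*, *etefal*).
Since the final consonant of *ipfufes* is /s/ (voiceless), it takes -of, giving *ipfufesof*.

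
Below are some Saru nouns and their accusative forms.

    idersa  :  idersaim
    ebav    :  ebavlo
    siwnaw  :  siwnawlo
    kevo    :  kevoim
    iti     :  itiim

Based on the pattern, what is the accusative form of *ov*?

ovlo

The pattern is consonant vs. vowel: -lo when the stem ends in a consonant (*ebav*, *siwnaw*); -im when the stem ends in a vowel (*idersa*, *kevo*, *iti*).
The final sound of *ov* is /v/, which is a consonant, so the suffix is -lo, giving *ovlo*.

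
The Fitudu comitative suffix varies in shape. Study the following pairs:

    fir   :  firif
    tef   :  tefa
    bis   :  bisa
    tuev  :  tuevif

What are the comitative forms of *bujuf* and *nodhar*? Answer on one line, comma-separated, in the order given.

bujufa, nodharif

The alternation tracks the final consonant of the stem — -a when the stem ends in a voiceless consonant (*tef*, *bis*); -if when the stem ends in a voiced consonant (*fir*, *tuev*).
Since the final consonant of *bujuf* is /f/ (voiceless), it takes -a, giving *bujufa*.
The final consonant of *nodhar* is /r/, which is voiced, so the suffix is -if, giving *nodharif*.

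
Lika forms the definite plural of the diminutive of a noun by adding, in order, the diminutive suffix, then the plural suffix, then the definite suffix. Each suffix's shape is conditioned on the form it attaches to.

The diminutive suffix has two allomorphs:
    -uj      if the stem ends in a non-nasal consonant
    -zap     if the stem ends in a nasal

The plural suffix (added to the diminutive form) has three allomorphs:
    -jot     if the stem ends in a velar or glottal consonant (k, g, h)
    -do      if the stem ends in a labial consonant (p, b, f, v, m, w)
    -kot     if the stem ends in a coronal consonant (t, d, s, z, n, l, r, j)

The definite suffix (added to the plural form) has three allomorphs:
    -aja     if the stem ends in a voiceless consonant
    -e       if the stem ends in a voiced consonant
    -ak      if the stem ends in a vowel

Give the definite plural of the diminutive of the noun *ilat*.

ilatujkotaja

The final consonant of *ilat* is /t/, which is non-nasal, so the diminutive suffix is -uj, giving *ilatuj*.
The diminutive form *ilatuj* — final consonant /j/ (coronal) → -kot → *ilatujkot*.
The plural form *ilatujkot* — final sound /t/ (a voiceless consonant) → -aja → *ilatujkotaja*.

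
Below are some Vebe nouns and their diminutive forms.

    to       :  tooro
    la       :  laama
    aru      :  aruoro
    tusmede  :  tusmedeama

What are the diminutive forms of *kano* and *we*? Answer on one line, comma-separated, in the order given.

Looking at the last vowel of each stem: -oro when the last vowel of the stem is a rounded vowel (*to*, *aru*); -ama when the last vowel of the stem is an unrounded vowel (*la*, *tusmede*).
*kano* — last vowel /o/ (a rounded vowel) → -oro → *kanooro*.
*we*: last vowel = /e/, an unrounded vowel → -ama → *weama*.

kanooro, weama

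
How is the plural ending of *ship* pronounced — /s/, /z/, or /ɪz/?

/s/

The stem *ship* ends in a voiceless non-sibilant consonant.
The plural suffix surfaces as /ɪz/ after sibilants, /s/ after other voiceless consonants, and /z/ after other voiced sounds.
So the plural -s on *ship* is pronounced /s/.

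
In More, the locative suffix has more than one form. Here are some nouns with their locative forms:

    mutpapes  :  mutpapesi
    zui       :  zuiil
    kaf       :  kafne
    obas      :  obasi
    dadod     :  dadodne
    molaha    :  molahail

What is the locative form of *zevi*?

zeviil

The pattern is sibilance of the final sound: -i when the stem ends in a sibilant (*mutpapes*, *obas*); -ne when the stem ends in a non-sibilant consonant (*kaf*, *dadod*); -il when the stem ends in a vowel (*zui*, *molaha*).
*zevi*: final sound = /i/, a vowel → -il → *zeviil*.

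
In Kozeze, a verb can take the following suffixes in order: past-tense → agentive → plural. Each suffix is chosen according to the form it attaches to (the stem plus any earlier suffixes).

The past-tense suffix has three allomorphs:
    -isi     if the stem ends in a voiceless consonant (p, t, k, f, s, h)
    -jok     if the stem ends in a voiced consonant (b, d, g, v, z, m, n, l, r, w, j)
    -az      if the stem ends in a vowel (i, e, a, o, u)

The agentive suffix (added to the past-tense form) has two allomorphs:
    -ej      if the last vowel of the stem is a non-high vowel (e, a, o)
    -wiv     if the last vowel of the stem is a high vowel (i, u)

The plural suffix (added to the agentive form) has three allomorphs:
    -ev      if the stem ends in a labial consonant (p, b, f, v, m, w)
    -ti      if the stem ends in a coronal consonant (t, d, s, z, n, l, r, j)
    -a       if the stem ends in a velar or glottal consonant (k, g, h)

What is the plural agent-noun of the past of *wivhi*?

wivhiazejti

The final sound of *wivhi* is /i/, which is a vowel, so the past-tense suffix is -az, giving *wivhiaz*.
The last vowel of the past-tense form *wivhiaz* is /a/, which is a non-high vowel, so the agentive suffix is -ej, giving *wivhiazej*.
The agentive form *wivhiazej*: final consonant = /j/, coronal → -ti → *wivhiazejti*.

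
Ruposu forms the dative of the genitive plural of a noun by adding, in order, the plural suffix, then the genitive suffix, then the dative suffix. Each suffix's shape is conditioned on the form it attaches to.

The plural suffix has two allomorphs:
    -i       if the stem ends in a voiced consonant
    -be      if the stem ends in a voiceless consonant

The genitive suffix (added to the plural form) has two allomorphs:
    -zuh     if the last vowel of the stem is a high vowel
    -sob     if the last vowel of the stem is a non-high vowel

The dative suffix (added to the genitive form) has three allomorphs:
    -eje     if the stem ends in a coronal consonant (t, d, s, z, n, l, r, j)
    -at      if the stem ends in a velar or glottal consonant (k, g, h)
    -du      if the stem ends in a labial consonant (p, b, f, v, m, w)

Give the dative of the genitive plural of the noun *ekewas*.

ekewasbesobdu

The final consonant of *ekewas* is /s/, which is voiceless, so the plural suffix is -be, giving *ekewasbe*.
The plural form *ekewasbe*: last vowel = /e/, a non-high vowel → -sob → *ekewasbesob*.
Since the final consonant of the genitive form *ekewasbesob* is /b/ (labial), it takes -du, giving *ekewasbesobdu*.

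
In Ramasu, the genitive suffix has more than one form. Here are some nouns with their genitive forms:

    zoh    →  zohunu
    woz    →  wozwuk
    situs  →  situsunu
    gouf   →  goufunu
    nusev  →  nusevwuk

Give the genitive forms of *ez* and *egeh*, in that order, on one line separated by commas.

The alternation tracks the final consonant of the stem — -unu when the stem ends in a voiceless consonant (*zoh*, *situs*, *gouf*); -wuk when the stem ends in a voiced consonant (*woz*, *nusev*).
*ez*: final consonant = /z/, voiced → -wuk → *ezwuk*.
Since the final consonant of *egeh* is /h/ (voiceless), it takes -unu, giving *egehunu*.

ezwuk, egehunu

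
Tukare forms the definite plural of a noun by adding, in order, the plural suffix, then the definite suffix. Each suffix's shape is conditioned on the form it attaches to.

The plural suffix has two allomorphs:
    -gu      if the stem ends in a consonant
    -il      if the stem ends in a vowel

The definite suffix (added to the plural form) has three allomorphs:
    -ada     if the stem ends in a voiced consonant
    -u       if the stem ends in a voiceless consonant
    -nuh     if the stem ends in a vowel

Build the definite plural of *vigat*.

*vigat*: final sound = /t/, a consonant → -gu → *vigatgu*.
Since the final sound of the plural form *vigatgu* is /u/ (a vowel), it takes -nuh, giving *vigatgunuh*.

vigatgunuh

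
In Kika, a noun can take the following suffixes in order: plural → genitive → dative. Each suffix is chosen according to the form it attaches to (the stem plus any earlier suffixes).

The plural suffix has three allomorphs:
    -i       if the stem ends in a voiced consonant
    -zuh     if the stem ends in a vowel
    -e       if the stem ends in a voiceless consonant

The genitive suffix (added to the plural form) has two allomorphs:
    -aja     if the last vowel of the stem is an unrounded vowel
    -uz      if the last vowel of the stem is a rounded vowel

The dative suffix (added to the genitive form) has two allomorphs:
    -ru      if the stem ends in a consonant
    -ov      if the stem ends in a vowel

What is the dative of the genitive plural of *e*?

*e* — final sound /e/ (a vowel) → -zuh → *ezuh*.
The plural form *ezuh* — last vowel /u/ (a rounded vowel) → -uz → *ezuhuz*.
Since the final sound of the genitive form *ezuhuz* is /z/ (a consonant), it takes -ru, giving *ezuhuzru*.

ezuhuzru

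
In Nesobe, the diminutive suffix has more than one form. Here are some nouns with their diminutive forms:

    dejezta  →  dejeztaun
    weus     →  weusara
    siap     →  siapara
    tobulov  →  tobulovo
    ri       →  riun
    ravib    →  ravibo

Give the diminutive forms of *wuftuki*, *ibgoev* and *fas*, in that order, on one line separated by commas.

The alternation tracks the final sound of the stem — -ara when the stem ends in a voiceless consonant (*weus*, *siap*); -o when the stem ends in a voiced consonant (*tobulov*, *ravib*); -un when the stem ends in a vowel (*dejezta*, *ri*).
The final sound of *wuftuki* is /i/, which is a vowel, so the suffix is -un, giving *wuftukiun*.
*ibgoev* — final sound /v/ (a voiced consonant) → -o → *ibgoevo*.
The final sound of *fas* is /s/, which is a voiceless consonant, so the suffix is -ara, giving *fasara*.

wuftukiun, ibgoevo, fasara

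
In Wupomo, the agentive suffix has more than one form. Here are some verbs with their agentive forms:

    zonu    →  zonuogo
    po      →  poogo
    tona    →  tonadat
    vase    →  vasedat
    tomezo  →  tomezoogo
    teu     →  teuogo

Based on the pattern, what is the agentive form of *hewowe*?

The alternation tracks the last vowel of the stem — -ogo when the last vowel of the stem is a rounded vowel (*zonu*, *po*, *tomezo*, *teu*); -dat when the last vowel of the stem is an unrounded vowel (*tona*, *vase*).
Since the last vowel of *hewowe* is /e/ (an unrounded vowel), it takes -dat, giving *hewowedat*.

hewowedat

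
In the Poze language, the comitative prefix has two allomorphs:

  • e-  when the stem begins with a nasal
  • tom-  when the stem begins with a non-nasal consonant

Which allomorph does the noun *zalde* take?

tom-

The first consonant of *zalde* is /z/, which is non-nasal, so the prefix is tom-.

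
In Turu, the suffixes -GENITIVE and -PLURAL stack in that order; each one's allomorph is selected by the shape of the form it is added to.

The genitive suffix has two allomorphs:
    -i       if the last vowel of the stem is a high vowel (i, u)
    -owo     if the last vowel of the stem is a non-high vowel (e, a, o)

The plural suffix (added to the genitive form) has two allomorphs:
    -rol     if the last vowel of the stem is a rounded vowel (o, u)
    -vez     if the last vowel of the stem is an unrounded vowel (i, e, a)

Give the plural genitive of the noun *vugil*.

The last vowel of *vugil* is /i/, which is a high vowel, so the genitive suffix is -i, giving *vugili*.
Since the last vowel of the genitive form *vugili* is /i/ (an unrounded vowel), it takes -vez, giving *vugilivez*.

vugilivez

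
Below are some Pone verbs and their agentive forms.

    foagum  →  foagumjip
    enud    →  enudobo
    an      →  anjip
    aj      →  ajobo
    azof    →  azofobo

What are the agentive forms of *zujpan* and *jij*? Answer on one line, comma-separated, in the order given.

Looking at the final consonant of each stem: -jip when the stem ends in a nasal (*foagum*, *an*); -obo when the stem ends in a non-nasal consonant (*enud*, *aj*, *azof*).
Since the final consonant of *zujpan* is /n/ (a nasal), it takes -jip, giving *zujpanjip*.
Since the final consonant of *jij* is /j/ (non-nasal), it takes -obo, giving *jijobo*.

zujpanjip, jijobo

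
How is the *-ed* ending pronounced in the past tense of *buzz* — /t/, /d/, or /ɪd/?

/d/

The stem *buzz* ends in a voiced sound other than /d/.
The -ed suffix is realized as /ɪd/ after /t, d/; as /t/ after other voiceless consonants; and as /d/ after other voiced sounds.
So -ed on *buzz* is pronounced /d/.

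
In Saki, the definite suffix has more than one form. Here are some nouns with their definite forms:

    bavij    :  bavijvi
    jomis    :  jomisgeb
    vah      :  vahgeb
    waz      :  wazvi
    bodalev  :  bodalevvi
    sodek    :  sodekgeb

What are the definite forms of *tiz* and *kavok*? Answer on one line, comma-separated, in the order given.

tizvi, kavokgeb

The pattern is voicing of the final consonant: -geb when the stem ends in a voiceless consonant (*jomis*, *vah*, *sodek*); -vi when the stem ends in a voiced consonant (*bavij*, *waz*, *bodalev*).
*tiz* — final consonant /z/ (voiced) → -vi → *tizvi*.
Since the final consonant of *kavok* is /k/ (voiceless), it takes -geb, giving *kavokgeb*.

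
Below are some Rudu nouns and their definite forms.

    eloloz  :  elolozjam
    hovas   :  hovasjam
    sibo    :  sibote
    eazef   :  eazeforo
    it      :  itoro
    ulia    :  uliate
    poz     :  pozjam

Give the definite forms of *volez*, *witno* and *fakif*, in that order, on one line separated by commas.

volezjam, witnote, fakiforo

Looking at the final sound of each stem: -jam when the stem ends in a sibilant (*eloloz*, *hovas*, *poz*); -oro when the stem ends in a non-sibilant consonant (*eazef*, *it*); -te when the stem ends in a vowel (*sibo*, *ulia*).
Since the final sound of *volez* is /z/ (a sibilant), it takes -jam, giving *volezjam*.
*witno* — final sound /o/ (a vowel) → -te → *witnote*.
*fakif* — final sound /f/ (a non-sibilant consonant) → -oro → *fakiforo*.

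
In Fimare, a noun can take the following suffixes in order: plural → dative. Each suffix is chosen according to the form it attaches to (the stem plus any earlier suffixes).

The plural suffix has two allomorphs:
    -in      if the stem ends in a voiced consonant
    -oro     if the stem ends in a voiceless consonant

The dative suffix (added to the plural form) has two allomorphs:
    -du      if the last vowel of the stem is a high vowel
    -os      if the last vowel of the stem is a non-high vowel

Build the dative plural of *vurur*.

vururindu

*vurur* — final consonant /r/ (voiced) → -in → *vururin*.
Since the last vowel of the plural form *vururin* is /i/ (a high vowel), it takes -du, giving *vururindu*.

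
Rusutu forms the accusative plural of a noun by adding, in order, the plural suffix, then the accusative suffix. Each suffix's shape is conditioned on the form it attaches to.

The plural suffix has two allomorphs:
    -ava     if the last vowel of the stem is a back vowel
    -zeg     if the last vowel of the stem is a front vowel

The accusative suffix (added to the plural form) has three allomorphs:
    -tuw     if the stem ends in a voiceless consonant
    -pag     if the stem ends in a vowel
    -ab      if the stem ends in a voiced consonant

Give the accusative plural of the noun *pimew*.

Since the last vowel of *pimew* is /e/ (a front vowel), it takes -zeg, giving *pimewzeg*.
The plural form *pimewzeg* — final sound /g/ (a voiced consonant) → -ab → *pimewzegab*.

pimewzegab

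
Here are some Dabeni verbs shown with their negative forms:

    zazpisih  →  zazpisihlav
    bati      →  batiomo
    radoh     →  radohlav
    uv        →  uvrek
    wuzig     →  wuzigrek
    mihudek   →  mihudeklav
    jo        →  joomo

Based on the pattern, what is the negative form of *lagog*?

Looking at the final sound of each stem: -lav when the stem ends in a voiceless consonant (*zazpisih*, *radoh*, *mihudek*); -rek when the stem ends in a voiced consonant (*uv*, *wuzig*); -omo when the stem ends in a vowel (*bati*, *jo*).
Since the final sound of *lagog* is /g/ (a voiced consonant), it takes -rek, giving *lagogrek*.

lagogrek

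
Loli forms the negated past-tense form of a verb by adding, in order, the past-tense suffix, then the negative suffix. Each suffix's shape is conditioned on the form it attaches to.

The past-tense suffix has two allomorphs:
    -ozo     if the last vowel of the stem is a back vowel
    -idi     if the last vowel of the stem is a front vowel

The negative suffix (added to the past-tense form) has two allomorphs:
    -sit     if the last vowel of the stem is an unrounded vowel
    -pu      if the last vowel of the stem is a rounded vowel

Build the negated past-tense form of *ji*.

The last vowel of *ji* is /i/, which is a front vowel, so the past-tense suffix is -idi, giving *jiidi*.
The last vowel of the past-tense form *jiidi* is /i/, which is an unrounded vowel, so the negative suffix is -sit, giving *jiidisit*.

jiidisit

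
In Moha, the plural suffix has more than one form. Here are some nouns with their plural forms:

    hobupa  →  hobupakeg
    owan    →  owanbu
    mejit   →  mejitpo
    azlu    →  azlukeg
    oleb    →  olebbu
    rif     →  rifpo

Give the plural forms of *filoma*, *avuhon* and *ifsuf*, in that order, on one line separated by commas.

filomakeg, avuhonbu, ifsufpo

The suffix is conditioned by the final sound: -po when the stem ends in a voiceless consonant (*mejit*, *rif*); -bu when the stem ends in a voiced consonant (*owan*, *oleb*); -keg when the stem ends in a vowel (*hobupa*, *azlu*).
*filoma*: final sound = /a/, a vowel → -keg → *filomakeg*.
The final sound of *avuhon* is /n/, which is a voiced consonant, so the suffix is -bu, giving *avuhonbu*.
The final sound of *ifsuf* is /f/, which is a voiceless consonant, so the suffix is -po, giving *ifsufpo*.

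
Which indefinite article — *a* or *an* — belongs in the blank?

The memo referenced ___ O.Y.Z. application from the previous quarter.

an

The indefinite article is chosen by the initial *sound* of the following word, not its spelling.
The initialism *O.Y.Z.* is read letter by letter; the first letter, O, is pronounced /oʊ/, which begins with a vowel sound.
So the article is *an*: The memo referenced an O.Y.Z. application from the previous quarter.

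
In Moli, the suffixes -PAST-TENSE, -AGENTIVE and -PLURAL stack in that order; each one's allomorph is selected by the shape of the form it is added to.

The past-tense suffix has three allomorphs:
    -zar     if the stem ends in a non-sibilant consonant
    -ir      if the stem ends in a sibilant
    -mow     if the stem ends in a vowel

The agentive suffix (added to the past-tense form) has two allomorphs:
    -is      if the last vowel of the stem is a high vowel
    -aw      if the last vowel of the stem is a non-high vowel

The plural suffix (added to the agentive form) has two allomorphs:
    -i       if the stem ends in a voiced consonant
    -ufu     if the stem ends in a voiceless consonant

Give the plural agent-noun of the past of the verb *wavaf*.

*wavaf*: final sound = /f/, a non-sibilant consonant → -zar → *wavafzar*.
The past-tense form *wavafzar* — last vowel /a/ (a non-high vowel) → -aw → *wavafzaraw*.
The agentive form *wavafzaraw*: final consonant = /w/, voiced → -i → *wavafzarawi*.

wavafzarawi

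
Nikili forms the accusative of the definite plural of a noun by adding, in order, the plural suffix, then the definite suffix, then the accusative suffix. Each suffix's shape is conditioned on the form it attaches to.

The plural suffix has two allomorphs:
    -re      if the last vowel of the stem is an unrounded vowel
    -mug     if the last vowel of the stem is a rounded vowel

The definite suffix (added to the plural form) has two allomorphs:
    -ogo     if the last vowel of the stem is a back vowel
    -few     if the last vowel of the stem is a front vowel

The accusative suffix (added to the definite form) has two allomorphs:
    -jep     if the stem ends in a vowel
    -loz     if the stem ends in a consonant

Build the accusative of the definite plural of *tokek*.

tokekrefewloz

*tokek* — last vowel /e/ (an unrounded vowel) → -re → *tokekre*.
The plural form *tokekre*: last vowel = /e/, a front vowel → -few → *tokekrefew*.
The definite form *tokekrefew*: final sound = /w/, a consonant → -loz → *tokekrefewloz*.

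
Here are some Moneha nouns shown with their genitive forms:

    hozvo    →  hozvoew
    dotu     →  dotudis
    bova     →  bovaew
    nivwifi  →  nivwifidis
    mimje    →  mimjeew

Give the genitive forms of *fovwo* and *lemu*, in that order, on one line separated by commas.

Looking at the last vowel of each stem: -dis when the last vowel of the stem is a high vowel (*dotu*, *nivwifi*); -ew when the last vowel of the stem is a non-high vowel (*hozvo*, *bova*, *mimje*).
*fovwo* — last vowel /o/ (a non-high vowel) → -ew → *fovwoew*.
The last vowel of *lemu* is /u/, which is a high vowel, so the suffix is -dis, giving *lemudis*.

fovwoew, lemudis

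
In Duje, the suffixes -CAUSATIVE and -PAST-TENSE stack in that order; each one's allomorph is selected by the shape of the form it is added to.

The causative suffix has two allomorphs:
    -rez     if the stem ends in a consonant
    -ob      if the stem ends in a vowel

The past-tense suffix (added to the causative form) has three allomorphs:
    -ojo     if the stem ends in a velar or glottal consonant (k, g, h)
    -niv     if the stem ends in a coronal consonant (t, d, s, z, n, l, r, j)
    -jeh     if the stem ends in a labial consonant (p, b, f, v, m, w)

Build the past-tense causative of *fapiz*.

*fapiz*: final sound = /z/, a consonant → -rez → *fapizrez*.
The causative form *fapizrez*: final consonant = /z/, coronal → -niv → *fapizrezniv*.

fapizrezniv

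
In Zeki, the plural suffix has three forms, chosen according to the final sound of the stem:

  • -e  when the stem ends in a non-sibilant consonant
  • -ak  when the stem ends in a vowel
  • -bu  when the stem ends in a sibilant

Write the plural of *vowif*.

*vowif*: final sound = /f/, a non-sibilant consonant → -e → *vowife*.

vowife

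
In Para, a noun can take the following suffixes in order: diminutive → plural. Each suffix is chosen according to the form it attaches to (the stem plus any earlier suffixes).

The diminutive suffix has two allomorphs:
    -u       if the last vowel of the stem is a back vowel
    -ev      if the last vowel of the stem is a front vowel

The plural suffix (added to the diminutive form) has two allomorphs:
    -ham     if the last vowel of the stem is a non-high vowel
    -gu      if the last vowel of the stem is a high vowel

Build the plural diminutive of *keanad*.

*keanad*: last vowel = /a/, a back vowel → -u → *keanadu*.
The diminutive form *keanadu* — last vowel /u/ (a high vowel) → -gu → *keanadugu*.

keanadugu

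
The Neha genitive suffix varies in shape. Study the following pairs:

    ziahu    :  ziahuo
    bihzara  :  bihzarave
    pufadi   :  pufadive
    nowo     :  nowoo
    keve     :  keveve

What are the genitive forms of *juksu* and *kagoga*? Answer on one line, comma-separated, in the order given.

juksuo, kagogave

The suffix is conditioned by the last vowel: -o when the last vowel of the stem is a rounded vowel (*ziahu*, *nowo*); -ve when the last vowel of the stem is an unrounded vowel (*bihzara*, *pufadi*, *keve*).
*juksu*: last vowel = /u/, a rounded vowel → -o → *juksuo*.
Since the last vowel of *kagoga* is /a/ (an unrounded vowel), it takes -ve, giving *kagogave*.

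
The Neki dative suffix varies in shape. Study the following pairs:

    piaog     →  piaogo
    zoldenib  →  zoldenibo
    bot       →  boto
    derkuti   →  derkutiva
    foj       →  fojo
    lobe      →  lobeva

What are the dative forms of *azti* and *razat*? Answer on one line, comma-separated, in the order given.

The pattern is consonant vs. vowel: -o when the stem ends in a consonant (*piaog*, *zoldenib*, *bot*, *foj*); -va when the stem ends in a vowel (*derkuti*, *lobe*).
*azti*: final sound = /i/, a vowel → -va → *aztiva*.
*razat*: final sound = /t/, a consonant → -o → *razato*.

aztiva, razato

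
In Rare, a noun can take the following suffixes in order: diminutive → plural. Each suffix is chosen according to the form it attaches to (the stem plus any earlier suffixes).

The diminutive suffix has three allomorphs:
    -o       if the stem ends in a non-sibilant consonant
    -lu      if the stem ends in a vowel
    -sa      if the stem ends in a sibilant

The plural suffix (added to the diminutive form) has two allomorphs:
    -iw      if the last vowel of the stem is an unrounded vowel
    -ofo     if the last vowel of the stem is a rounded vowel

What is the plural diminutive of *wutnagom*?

wutnagomoofo

The final sound of *wutnagom* is /m/, which is a non-sibilant consonant, so the diminutive suffix is -o, giving *wutnagomo*.
The last vowel of the diminutive form *wutnagomo* is /o/, which is a rounded vowel, so the plural suffix is -ofo, giving *wutnagomoofo*.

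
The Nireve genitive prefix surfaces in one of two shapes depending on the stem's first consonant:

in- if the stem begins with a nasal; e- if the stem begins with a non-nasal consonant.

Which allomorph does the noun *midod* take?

Since the first consonant of *midod* is /m/ (a nasal), it takes in-.

in-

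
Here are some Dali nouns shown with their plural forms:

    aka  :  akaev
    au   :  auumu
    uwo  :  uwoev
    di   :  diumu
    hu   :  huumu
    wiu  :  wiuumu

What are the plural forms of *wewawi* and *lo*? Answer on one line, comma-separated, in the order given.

wewawiumu, loev

The suffix is conditioned by the last vowel: -umu when the last vowel of the stem is a high vowel (*au*, *di*, *hu*, *wiu*); -ev when the last vowel of the stem is a non-high vowel (*aka*, *uwo*).
*wewawi* — last vowel /i/ (a high vowel) → -umu → *wewawiumu*.
Since the last vowel of *lo* is /o/ (a non-high vowel), it takes -ev, giving *loev*.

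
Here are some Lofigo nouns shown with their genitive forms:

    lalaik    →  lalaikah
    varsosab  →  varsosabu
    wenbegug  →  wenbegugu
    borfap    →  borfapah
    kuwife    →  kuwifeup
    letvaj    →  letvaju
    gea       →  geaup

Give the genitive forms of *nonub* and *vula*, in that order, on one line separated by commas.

nonubu, vulaup

The pattern is voicing of the final sound: -ah when the stem ends in a voiceless consonant (*lalaik*, *borfap*); -u when the stem ends in a voiced consonant (*varsosab*, *wenbegug*, *letvaj*); -up when the stem ends in a vowel (*kuwife*, *gea*).
*nonub*: final sound = /b/, a voiced consonant → -u → *nonubu*.
The final sound of *vula* is /a/, which is a vowel, so the suffix is -up, giving *vulaup*.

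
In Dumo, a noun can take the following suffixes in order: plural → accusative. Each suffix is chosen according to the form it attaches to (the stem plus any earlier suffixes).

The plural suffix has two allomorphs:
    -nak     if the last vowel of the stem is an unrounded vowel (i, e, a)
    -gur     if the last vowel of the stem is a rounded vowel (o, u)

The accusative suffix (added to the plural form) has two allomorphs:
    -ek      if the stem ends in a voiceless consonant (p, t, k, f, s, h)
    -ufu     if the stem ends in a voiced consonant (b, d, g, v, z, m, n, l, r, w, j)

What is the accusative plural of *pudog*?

pudoggurufu

*pudog*: last vowel = /o/, a rounded vowel → -gur → *pudoggur*.
The plural form *pudoggur*: final consonant = /r/, voiced → -ufu → *pudoggurufu*.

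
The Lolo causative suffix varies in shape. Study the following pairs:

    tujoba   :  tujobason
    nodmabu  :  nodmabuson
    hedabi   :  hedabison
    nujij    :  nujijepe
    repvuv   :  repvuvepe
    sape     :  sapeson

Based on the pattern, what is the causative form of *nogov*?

Looking at the final sound of each stem: -epe when the stem ends in a consonant (*nujij*, *repvuv*); -son when the stem ends in a vowel (*tujoba*, *nodmabu*, *hedabi*, *sape*).
The final sound of *nogov* is /v/, which is a consonant, so the suffix is -epe, giving *nogovepe*.

nogovepe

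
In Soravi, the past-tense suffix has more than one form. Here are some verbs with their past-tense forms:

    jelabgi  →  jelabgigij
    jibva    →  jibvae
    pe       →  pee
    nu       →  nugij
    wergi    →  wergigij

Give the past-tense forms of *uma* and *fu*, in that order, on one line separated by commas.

umae, fugij

Looking at the last vowel of each stem: -gij when the last vowel of the stem is a high vowel (*jelabgi*, *nu*, *wergi*); -e when the last vowel of the stem is a non-high vowel (*jibva*, *pe*).
*uma* — last vowel /a/ (a non-high vowel) → -e → *umae*.
*fu*: last vowel = /u/, a high vowel → -gij → *fugij*.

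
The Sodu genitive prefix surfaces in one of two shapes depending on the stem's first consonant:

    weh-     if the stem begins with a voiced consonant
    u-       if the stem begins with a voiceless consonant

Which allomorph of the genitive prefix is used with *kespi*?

u-

Since the first consonant of *kespi* is /k/ (voiceless), it takes u-.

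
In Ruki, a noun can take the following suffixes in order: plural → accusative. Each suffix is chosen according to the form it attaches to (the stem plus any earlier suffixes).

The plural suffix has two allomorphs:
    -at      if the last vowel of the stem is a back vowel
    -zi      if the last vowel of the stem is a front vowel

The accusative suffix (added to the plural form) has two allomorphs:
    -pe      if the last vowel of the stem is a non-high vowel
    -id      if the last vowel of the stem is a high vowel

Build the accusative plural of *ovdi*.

The last vowel of *ovdi* is /i/, which is a front vowel, so the plural suffix is -zi, giving *ovdizi*.
The plural form *ovdizi* — last vowel /i/ (a high vowel) → -id → *ovdiziid*.

ovdiziid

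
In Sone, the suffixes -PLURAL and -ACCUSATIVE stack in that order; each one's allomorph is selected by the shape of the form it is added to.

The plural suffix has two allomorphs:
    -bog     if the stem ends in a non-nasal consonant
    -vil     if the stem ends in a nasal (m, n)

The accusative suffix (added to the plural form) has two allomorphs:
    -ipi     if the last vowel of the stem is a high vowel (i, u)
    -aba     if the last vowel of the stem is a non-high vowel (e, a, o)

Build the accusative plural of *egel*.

Since the final consonant of *egel* is /l/ (non-nasal), it takes -bog, giving *egelbog*.
Since the last vowel of the plural form *egelbog* is /o/ (a non-high vowel), it takes -aba, giving *egelbogaba*.

egelbogaba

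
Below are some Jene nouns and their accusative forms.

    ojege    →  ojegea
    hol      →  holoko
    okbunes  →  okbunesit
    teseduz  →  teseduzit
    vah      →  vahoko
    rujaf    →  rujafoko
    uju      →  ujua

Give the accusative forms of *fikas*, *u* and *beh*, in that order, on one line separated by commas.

The pattern is sibilance of the final sound: -it when the stem ends in a sibilant (*okbunes*, *teseduz*); -oko when the stem ends in a non-sibilant consonant (*hol*, *vah*, *rujaf*); -a when the stem ends in a vowel (*ojege*, *uju*).
The final sound of *fikas* is /s/, which is a sibilant, so the suffix is -it, giving *fikasit*.
*u*: final sound = /u/, a vowel → -a → *ua*.
The final sound of *beh* is /h/, which is a non-sibilant consonant, so the suffix is -oko, giving *behoko*.

fikasit, ua, behoko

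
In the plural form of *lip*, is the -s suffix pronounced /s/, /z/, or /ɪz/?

The stem *lip* ends in a voiceless non-sibilant consonant.
The plural suffix surfaces as /ɪz/ after sibilants, /s/ after other voiceless consonants, and /z/ after other voiced sounds.
So the plural -s on *lip* is pronounced /s/.

/s/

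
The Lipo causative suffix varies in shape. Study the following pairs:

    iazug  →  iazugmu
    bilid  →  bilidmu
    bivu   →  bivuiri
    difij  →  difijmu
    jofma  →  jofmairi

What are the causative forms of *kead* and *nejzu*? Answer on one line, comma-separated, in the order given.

keadmu, nejzuiri

Looking at the final sound of each stem: -mu when the stem ends in a consonant (*iazug*, *bilid*, *difij*); -iri when the stem ends in a vowel (*bivu*, *jofma*).
*kead*: final sound = /d/, a consonant → -mu → *keadmu*.
Since the final sound of *nejzu* is /u/ (a vowel), it takes -iri, giving *nejzuiri*.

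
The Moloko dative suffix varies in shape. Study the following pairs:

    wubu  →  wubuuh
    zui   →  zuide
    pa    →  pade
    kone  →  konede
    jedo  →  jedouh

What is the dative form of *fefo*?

Looking at the last vowel of each stem: -uh when the last vowel of the stem is a rounded vowel (*wubu*, *jedo*); -de when the last vowel of the stem is an unrounded vowel (*zui*, *pa*, *kone*).
*fefo* — last vowel /o/ (a rounded vowel) → -uh → *fefouh*.

fefouh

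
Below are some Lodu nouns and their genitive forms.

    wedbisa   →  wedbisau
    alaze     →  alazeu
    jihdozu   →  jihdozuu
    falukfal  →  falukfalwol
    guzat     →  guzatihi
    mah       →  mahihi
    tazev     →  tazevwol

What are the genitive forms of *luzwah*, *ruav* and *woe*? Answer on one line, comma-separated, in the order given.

luzwahihi, ruavwol, woeu

Looking at the final sound of each stem: -ihi when the stem ends in a voiceless consonant (*guzat*, *mah*); -wol when the stem ends in a voiced consonant (*falukfal*, *tazev*); -u when the stem ends in a vowel (*wedbisa*, *alaze*, *jihdozu*).
*luzwah*: final sound = /h/, a voiceless consonant → -ihi → *luzwahihi*.
The final sound of *ruav* is /v/, which is a voiced consonant, so the suffix is -wol, giving *ruavwol*.
The final sound of *woe* is /e/, which is a vowel, so the suffix is -u, giving *woeu*.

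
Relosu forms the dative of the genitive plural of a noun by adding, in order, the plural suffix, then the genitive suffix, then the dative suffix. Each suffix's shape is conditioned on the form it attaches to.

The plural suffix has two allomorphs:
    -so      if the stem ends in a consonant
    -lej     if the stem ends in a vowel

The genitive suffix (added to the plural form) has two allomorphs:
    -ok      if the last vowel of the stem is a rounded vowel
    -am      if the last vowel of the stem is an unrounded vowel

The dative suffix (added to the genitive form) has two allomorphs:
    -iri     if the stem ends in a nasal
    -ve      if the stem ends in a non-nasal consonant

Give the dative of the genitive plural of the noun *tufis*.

Since the final sound of *tufis* is /s/ (a consonant), it takes -so, giving *tufisso*.
Since the last vowel of the plural form *tufisso* is /o/ (a rounded vowel), it takes -ok, giving *tufissook*.
Since the final consonant of the genitive form *tufissook* is /k/ (non-nasal), it takes -ve, giving *tufissookve*.

tufissookve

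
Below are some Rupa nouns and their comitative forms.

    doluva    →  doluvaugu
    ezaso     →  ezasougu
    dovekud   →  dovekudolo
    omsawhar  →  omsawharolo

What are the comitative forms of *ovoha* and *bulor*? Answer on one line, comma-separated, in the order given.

ovohaugu, bulorolo

The pattern is consonant vs. vowel: -olo when the stem ends in a consonant (*dovekud*, *omsawhar*); -ugu when the stem ends in a vowel (*doluva*, *ezaso*).
Since the final sound of *ovoha* is /a/ (a vowel), it takes -ugu, giving *ovohaugu*.
*bulor*: final sound = /r/, a consonant → -olo → *bulorolo*.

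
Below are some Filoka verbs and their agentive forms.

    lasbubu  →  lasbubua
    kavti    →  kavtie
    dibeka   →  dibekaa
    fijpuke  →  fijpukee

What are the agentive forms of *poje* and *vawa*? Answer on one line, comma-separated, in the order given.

The suffix is conditioned by the last vowel: -e when the last vowel of the stem is a front vowel (*kavti*, *fijpuke*); -a when the last vowel of the stem is a back vowel (*lasbubu*, *dibeka*).
Since the last vowel of *poje* is /e/ (a front vowel), it takes -e, giving *pojee*.
*vawa*: last vowel = /a/, a back vowel → -a → *vawaa*.

pojee, vawaa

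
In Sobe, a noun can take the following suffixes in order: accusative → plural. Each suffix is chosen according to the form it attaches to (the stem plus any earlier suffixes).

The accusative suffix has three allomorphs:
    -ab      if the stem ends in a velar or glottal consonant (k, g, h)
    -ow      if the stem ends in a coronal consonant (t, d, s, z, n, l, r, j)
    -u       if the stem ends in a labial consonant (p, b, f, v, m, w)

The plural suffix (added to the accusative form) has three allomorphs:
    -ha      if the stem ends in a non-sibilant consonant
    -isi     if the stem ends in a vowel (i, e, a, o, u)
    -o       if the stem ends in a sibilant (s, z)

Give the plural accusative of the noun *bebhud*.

*bebhud*: final consonant = /d/, coronal → -ow → *bebhudow*.
The final sound of the accusative form *bebhudow* is /w/, which is a non-sibilant consonant, so the plural suffix is -ha, giving *bebhudowha*.

bebhudowha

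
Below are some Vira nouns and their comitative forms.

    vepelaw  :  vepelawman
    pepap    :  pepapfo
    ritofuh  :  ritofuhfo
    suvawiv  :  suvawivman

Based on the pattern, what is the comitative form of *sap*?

sapfo

The suffix is conditioned by the final consonant: -fo when the stem ends in a voiceless consonant (*pepap*, *ritofuh*); -man when the stem ends in a voiced consonant (*vepelaw*, *suvawiv*).
Since the final consonant of *sap* is /p/ (voiceless), it takes -fo, giving *sapfo*.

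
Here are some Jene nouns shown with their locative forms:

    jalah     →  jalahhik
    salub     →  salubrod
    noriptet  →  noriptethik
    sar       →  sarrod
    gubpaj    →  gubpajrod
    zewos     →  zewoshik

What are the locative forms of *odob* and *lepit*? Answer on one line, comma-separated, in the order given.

Looking at the final consonant of each stem: -hik when the stem ends in a voiceless consonant (*jalah*, *noriptet*, *zewos*); -rod when the stem ends in a voiced consonant (*salub*, *sar*, *gubpaj*).
The final consonant of *odob* is /b/, which is voiced, so the suffix is -rod, giving *odobrod*.
*lepit* — final consonant /t/ (voiceless) → -hik → *lepithik*.

odobrod, lepithik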